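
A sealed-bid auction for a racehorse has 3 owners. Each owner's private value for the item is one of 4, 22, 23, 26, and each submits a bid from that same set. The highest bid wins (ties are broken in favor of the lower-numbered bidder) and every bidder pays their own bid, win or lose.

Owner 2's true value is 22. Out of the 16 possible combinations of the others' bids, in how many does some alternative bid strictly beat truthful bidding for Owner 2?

14

Others bid (4, 23): truth gives -22; bid 23 gives -1 > -22. Violating.
Others bid (4, 26): truth gives -22; bid 4 gives -4 > -22. Violating.
Others bid (22, 4): truth gives -22; bid 23 gives -1 > -22. Violating.
Others bid (22, 22): truth gives -22; bid 23 gives -1 > -22. Violating.
Others bid (4, 4): truth gives 0; no alternative beats it.
Others bid (4, 22): truth gives 0; no alternative beats it.
(Checking all 16 profiles: 14 have a profitable deviation, 2 do not.)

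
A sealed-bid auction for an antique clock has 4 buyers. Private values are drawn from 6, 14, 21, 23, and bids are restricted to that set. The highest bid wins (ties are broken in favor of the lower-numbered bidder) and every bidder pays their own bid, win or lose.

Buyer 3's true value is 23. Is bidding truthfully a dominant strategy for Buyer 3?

Consider the case where Buyer 1 bids 6, Buyer 2 bids 6 and Buyer 4 bids 6.
Truthful bid 23: wins, pays 23, utility 23 - 23 = 0.
Bid 14 instead: wins, pays 14, utility 23 - 14 = 9.
Since 9 > 0, bidding 14 is strictly better here, so truthful bidding is not dominant.

No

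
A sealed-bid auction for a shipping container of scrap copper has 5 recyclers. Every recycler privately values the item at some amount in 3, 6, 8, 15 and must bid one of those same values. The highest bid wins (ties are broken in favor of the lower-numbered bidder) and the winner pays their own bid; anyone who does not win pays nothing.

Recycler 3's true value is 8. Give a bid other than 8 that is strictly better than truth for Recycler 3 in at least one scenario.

Suppose Recycler 1 bids 3, Recycler 2 bids 3, Recycler 4 bids 3 and Recycler 5 bids 3.
Bid 8: wins, pays 8, utility 8 - 8 = 0.
Bid 6: wins, pays 6, utility 8 - 6 = 2.
So bidding 6 beats truth here (2 > 0).

6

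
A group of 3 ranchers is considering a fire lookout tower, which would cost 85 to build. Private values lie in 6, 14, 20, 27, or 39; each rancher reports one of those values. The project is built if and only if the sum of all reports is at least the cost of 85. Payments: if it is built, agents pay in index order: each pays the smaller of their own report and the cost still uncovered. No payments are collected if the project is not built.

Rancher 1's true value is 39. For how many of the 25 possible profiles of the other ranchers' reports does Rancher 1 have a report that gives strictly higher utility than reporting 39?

Others report (20, 39): truth gives 0; report 27 gives 12 > 0. Violating.
Others report (27, 39): truth gives 0; report 20 gives 19 > 0. Violating.
Others report (39, 20): truth gives 0; report 27 gives 12 > 0. Violating.
Others report (39, 27): truth gives 0; report 20 gives 19 > 0. Violating.
Others report (6, 6): truth gives 0; no alternative beats it.
Others report (6, 14): truth gives 0; no alternative beats it.
(Checking all 25 profiles: 5 have a profitable deviation, 20 do not.)

5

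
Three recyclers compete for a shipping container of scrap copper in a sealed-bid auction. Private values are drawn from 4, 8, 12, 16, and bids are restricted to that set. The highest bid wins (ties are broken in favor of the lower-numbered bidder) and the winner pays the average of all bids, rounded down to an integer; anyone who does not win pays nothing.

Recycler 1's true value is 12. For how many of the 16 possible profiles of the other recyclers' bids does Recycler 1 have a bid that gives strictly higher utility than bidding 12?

Others bid (4, 4): truth gives 6; bid 4 gives 8 > 6. Violating.
Others bid (4, 8): truth gives 4; bid 8 gives 6 > 4. Violating.
Others bid (8, 4): truth gives 4; bid 8 gives 6 > 4. Violating.
Others bid (8, 8): truth gives 3; bid 8 gives 4 > 3. Violating.
Others bid (4, 12): truth gives 3; no alternative beats it.
Others bid (4, 16): truth gives 0; no alternative beats it.
(Checking all 16 profiles: 4 have a profitable deviation, 12 do not.)

4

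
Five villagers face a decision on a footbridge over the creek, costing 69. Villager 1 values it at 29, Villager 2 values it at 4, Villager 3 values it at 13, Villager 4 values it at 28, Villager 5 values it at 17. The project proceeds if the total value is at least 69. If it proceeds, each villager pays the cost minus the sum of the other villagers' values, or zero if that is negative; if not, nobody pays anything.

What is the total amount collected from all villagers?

Total value 91 ≥ cost 69, so it is built.
Villager 1: others sum to 62; max(0, 69 - 62) = 7.
Villager 2: others sum to 87; max(0, 69 - 87) = 0.
Villager 3: others sum to 78; max(0, 69 - 78) = 0.
Villager 4: others sum to 63; max(0, 69 - 63) = 6.
Villager 5: others sum to 74; max(0, 69 - 74) = 0.
Total collected = 7 + 0 + 0 + 6 + 0 = 13.

13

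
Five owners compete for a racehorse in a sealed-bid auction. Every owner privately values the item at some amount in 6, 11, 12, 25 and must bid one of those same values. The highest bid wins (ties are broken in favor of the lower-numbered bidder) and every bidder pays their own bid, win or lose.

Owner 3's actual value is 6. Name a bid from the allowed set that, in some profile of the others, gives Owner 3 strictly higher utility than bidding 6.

Suppose Owner 1 bids 6, Owner 2 bids 6, Owner 4 bids 6 and Owner 5 bids 6.
Bid 6: loses but pays 6, utility -6.
Bid 11: wins, pays 11, utility 6 - 11 = -5.
So bidding 11 beats truth here (-5 > -6).

11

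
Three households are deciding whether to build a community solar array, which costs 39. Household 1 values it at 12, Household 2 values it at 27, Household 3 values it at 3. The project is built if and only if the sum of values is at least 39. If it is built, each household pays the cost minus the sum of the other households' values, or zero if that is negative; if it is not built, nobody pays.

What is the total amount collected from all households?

Total value 42 ≥ cost 39, so it is built.
Household 1: others sum to 30; max(0, 39 - 30) = 9.
Household 2: others sum to 15; max(0, 39 - 15) = 24.
Household 3: others sum to 39; max(0, 39 - 39) = 0.
Total collected = 9 + 24 + 0 = 33.

33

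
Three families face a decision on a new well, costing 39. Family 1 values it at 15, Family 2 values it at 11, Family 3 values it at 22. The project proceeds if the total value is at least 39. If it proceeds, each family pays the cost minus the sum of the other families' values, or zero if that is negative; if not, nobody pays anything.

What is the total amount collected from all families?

21

Total value 48 ≥ cost 39, so it is built.
Family 1: others sum to 33; max(0, 39 - 33) = 6.
Family 2: others sum to 37; max(0, 39 - 37) = 2.
Family 3: others sum to 26; max(0, 39 - 26) = 13.
Total collected = 6 + 2 + 13 = 21.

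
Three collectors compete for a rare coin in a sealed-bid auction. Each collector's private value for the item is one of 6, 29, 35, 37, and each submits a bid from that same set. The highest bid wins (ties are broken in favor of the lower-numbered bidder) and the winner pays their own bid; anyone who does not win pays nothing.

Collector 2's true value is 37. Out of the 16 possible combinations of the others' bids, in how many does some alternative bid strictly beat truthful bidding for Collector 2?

Others bid (6, 6): truth gives 0; bid 29 gives 8 > 0. Violating.
Others bid (6, 29): truth gives 0; bid 29 gives 8 > 0. Violating.
Others bid (6, 35): truth gives 0; bid 35 gives 2 > 0. Violating.
Others bid (29, 6): truth gives 0; bid 35 gives 2 > 0. Violating.
Others bid (6, 37): truth gives 0; no alternative beats it.
Others bid (29, 37): truth gives 0; no alternative beats it.
(Checking all 16 profiles: 6 have a profitable deviation, 10 do not.)

6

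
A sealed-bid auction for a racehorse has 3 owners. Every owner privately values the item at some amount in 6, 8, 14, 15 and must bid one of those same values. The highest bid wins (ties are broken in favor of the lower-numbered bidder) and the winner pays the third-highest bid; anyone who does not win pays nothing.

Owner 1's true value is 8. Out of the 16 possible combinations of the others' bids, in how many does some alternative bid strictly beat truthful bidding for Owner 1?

4

Others bid (6, 14): truth gives 0; bid 14 gives 2 > 0. Violating.
Others bid (6, 15): truth gives 0; bid 15 gives 2 > 0. Violating.
Others bid (14, 6): truth gives 0; bid 14 gives 2 > 0. Violating.
Others bid (15, 6): truth gives 0; bid 15 gives 2 > 0. Violating.
Others bid (6, 6): truth gives 2; no alternative beats it.
Others bid (6, 8): truth gives 2; no alternative beats it.
(Checking all 16 profiles: 4 have a profitable deviation, 12 do not.)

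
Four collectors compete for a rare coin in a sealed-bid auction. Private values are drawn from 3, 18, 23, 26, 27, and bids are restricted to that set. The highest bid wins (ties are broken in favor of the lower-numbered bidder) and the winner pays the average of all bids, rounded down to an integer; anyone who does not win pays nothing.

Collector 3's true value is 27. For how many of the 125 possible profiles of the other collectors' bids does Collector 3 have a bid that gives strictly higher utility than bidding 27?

18

Others bid (3, 3, 3): truth gives 18; bid 18 gives 21 > 18. Violating.
Others bid (3, 3, 18): truth gives 15; bid 18 gives 17 > 15. Violating.
Others bid (3, 3, 23): truth gives 13; bid 23 gives 14 > 13. Violating.
Others bid (3, 18, 3): truth gives 15; bid 23 gives 16 > 15. Violating.
Others bid (3, 3, 26): truth gives 13; no alternative beats it.
Others bid (3, 3, 27): truth gives 12; no alternative beats it.
(Checking all 125 profiles: 18 have a profitable deviation, 107 do not.)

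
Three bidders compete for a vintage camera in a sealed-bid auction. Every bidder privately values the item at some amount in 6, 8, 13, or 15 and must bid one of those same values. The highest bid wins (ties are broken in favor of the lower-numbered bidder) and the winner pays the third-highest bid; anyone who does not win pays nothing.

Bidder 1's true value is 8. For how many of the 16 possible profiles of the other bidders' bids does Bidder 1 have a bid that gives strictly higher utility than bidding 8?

4

Others bid (6, 13): truth gives 0; bid 13 gives 2 > 0. Violating.
Others bid (6, 15): truth gives 0; bid 15 gives 2 > 0. Violating.
Others bid (13, 6): truth gives 0; bid 13 gives 2 > 0. Violating.
Others bid (15, 6): truth gives 0; bid 15 gives 2 > 0. Violating.
Others bid (6, 6): truth gives 2; no alternative beats it.
Others bid (6, 8): truth gives 2; no alternative beats it.
(Checking all 16 profiles: 4 have a profitable deviation, 12 do not.)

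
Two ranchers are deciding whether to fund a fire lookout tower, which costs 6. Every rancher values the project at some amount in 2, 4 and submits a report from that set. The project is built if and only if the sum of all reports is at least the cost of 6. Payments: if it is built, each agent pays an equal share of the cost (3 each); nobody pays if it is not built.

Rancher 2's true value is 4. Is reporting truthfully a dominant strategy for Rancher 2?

Yes

Check each profile of the others' reports and compare truth against every alternative report.
Others report (2): truth gives 1, best alternative gives 0.
Others report (4): truth gives 1, best alternative gives 1.
In every case the truthful report is at least as good as any alternative, so it is a dominant strategy.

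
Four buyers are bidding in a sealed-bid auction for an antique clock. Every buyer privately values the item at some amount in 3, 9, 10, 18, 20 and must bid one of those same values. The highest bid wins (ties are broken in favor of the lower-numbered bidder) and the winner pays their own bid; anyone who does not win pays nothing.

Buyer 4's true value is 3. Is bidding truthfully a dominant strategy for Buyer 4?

Yes

Check each profile of the others' bids and compare truth against every alternative bid.
Others bid (3, 3, 3): truth gives 0, best alternative gives -6.
Others bid (3, 3, 9): truth gives 0, best alternative gives 0.
Others bid (3, 3, 10): truth gives 0, best alternative gives 0.
Others bid (3, 3, 18): truth gives 0, best alternative gives 0.
Others bid (3, 3, 20): truth gives 0, best alternative gives 0.
Others bid (3, 9, 3): truth gives 0, best alternative gives 0.
(Remaining 119 profiles checked similarly; truth is weakly best in each.)
In every case the truthful bid is at least as good as any alternative, so it is a dominant strategy.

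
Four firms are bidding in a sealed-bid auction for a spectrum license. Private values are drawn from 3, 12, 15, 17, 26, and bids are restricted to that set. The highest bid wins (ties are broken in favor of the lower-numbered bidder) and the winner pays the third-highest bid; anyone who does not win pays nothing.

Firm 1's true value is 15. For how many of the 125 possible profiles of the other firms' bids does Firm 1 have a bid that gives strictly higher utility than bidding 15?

Others bid (3, 3, 17): truth gives 0; bid 17 gives 12 > 0. Violating.
Others bid (3, 3, 26): truth gives 0; bid 26 gives 12 > 0. Violating.
Others bid (3, 12, 17): truth gives 0; bid 17 gives 3 > 0. Violating.
Others bid (3, 12, 26): truth gives 0; bid 26 gives 3 > 0. Violating.
Others bid (3, 3, 3): truth gives 12; no alternative beats it.
Others bid (3, 3, 12): truth gives 12; no alternative beats it.
(Checking all 125 profiles: 24 have a profitable deviation, 101 do not.)

24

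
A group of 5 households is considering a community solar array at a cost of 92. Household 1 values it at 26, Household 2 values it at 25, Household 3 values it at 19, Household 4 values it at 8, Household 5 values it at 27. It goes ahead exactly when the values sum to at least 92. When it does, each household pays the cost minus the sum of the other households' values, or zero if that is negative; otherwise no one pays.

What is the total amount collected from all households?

45

Total value 105 ≥ cost 92, so it is built.
Household 1: others sum to 79; max(0, 92 - 79) = 13.
Household 2: others sum to 80; max(0, 92 - 80) = 12.
Household 3: others sum to 86; max(0, 92 - 86) = 6.
Household 4: others sum to 97; max(0, 92 - 97) = 0.
Household 5: others sum to 78; max(0, 92 - 78) = 14.
Total collected = 13 + 12 + 6 + 0 + 14 = 45.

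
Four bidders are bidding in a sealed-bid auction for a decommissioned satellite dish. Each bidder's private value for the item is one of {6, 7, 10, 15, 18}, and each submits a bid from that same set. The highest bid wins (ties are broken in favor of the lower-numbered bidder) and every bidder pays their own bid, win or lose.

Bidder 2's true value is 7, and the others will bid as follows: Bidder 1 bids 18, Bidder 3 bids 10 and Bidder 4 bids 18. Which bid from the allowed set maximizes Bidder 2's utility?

Bid 6: loses but pays 6, utility -6.
Bid 7: loses but pays 7, utility -7.
Bid 10: loses but pays 10, utility -10.
Bid 15: loses but pays 15, utility -15.
Bid 18: loses but pays 18, utility -18.
The best choice is 6 with utility -6.

6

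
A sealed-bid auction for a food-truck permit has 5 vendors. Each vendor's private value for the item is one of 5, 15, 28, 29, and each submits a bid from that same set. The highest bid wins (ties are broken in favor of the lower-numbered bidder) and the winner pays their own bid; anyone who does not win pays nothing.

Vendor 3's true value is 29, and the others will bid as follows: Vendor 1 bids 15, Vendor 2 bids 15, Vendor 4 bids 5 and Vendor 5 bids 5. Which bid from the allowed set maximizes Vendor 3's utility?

Bid 5: loses, pays 0, utility 0.
Bid 15: loses, pays 0, utility 0.
Bid 28: wins, pays 28, utility 29 - 28 = 1.
Bid 29: wins, pays 29, utility 29 - 29 = 0.
The best choice is 28 with utility 1.

28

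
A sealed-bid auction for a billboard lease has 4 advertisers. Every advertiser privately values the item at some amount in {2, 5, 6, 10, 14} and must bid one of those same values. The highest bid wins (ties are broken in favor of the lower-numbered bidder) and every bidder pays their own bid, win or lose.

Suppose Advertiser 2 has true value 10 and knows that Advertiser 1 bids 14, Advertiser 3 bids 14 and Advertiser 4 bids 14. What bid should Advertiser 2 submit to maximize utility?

Bid 2: loses but pays 2, utility -2.
Bid 5: loses but pays 5, utility -5.
Bid 6: loses but pays 6, utility -6.
Bid 10: loses but pays 10, utility -10.
Bid 14: loses but pays 14, utility -14.
The best choice is 2 with utility -2.

2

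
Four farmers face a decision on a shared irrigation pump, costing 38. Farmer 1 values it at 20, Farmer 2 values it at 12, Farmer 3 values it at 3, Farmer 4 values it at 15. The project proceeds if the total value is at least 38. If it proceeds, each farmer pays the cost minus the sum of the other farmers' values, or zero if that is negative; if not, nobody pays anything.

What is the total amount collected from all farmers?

Total value 50 ≥ cost 38, so it is built.
Farmer 1: others sum to 30; max(0, 38 - 30) = 8.
Farmer 2: others sum to 38; max(0, 38 - 38) = 0.
Farmer 3: others sum to 47; max(0, 38 - 47) = 0.
Farmer 4: others sum to 35; max(0, 38 - 35) = 3.
Total collected = 8 + 0 + 0 + 3 = 11.

11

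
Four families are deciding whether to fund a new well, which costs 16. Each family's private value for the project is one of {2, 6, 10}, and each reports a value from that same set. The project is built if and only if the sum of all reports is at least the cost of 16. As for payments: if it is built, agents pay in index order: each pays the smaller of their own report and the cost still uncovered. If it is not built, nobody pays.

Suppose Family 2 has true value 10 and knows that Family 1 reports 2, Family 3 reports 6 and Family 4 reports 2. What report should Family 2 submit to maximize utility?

Report 2: project not built, utility 0.
Report 6: project built, pays 6, utility 10 - 6 = 4.
Report 10: project built, pays 10, utility 10 - 10 = 0.
The best choice is 6 with utility 4.

6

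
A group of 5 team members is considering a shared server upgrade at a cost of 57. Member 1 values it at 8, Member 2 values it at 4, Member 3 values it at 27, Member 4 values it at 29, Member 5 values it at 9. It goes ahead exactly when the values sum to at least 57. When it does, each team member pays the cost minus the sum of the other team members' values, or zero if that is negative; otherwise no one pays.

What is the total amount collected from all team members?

Total value 77 ≥ cost 57, so it is built.
Member 1: others sum to 69; max(0, 57 - 69) = 0.
Member 2: others sum to 73; max(0, 57 - 73) = 0.
Member 3: others sum to 50; max(0, 57 - 50) = 7.
Member 4: others sum to 48; max(0, 57 - 48) = 9.
Member 5: others sum to 68; max(0, 57 - 68) = 0.
Total collected = 0 + 0 + 7 + 9 + 0 = 16.

16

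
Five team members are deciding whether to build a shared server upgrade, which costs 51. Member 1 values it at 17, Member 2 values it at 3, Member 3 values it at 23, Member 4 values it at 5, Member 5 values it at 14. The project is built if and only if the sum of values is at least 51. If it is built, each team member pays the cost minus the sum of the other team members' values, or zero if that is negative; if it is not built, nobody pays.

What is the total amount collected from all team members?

Total value 62 ≥ cost 51, so it is built.
Member 1: others sum to 45; max(0, 51 - 45) = 6.
Member 2: others sum to 59; max(0, 51 - 59) = 0.
Member 3: others sum to 39; max(0, 51 - 39) = 12.
Member 4: others sum to 57; max(0, 51 - 57) = 0.
Member 5: others sum to 48; max(0, 51 - 48) = 3.
Total collected = 6 + 0 + 12 + 0 + 3 = 21.

21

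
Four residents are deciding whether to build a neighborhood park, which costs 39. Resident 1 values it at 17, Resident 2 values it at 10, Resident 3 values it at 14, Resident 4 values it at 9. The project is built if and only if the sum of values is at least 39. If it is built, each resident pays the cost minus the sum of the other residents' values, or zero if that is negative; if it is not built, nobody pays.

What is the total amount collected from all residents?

Total value 50 ≥ cost 39, so it is built.
Resident 1: others sum to 33; max(0, 39 - 33) = 6.
Resident 2: others sum to 40; max(0, 39 - 40) = 0.
Resident 3: others sum to 36; max(0, 39 - 36) = 3.
Resident 4: others sum to 41; max(0, 39 - 41) = 0.
Total collected = 6 + 0 + 3 + 0 = 9.

9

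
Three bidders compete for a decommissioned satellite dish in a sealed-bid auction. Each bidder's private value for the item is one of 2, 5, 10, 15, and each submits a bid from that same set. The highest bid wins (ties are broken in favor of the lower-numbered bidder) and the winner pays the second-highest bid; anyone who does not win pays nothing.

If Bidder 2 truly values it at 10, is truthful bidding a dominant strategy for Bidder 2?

Check each profile of the others' bids and compare truth against every alternative bid.
Others bid (2, 2): truth gives 8, best alternative gives 8.
Others bid (2, 5): truth gives 5, best alternative gives 5.
Others bid (5, 2): truth gives 5, best alternative gives 5.
Others bid (5, 5): truth gives 5, best alternative gives 5.
Others bid (2, 10): truth gives 0, best alternative gives 0.
Others bid (2, 15): truth gives 0, best alternative gives 0.
(Remaining 10 profiles checked similarly; truth is weakly best in each.)
In every case the truthful bid is at least as good as any alternative, so it is a dominant strategy.

Yes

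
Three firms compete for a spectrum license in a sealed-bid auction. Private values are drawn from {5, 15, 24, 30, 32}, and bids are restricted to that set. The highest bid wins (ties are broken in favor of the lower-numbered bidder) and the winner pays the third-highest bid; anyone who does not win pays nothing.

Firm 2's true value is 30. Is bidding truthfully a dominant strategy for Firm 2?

Consider the case where Firm 1 bids 5 and Firm 3 bids 32.
Truthful bid 30: loses, pays 0, utility 0.
Bid 32 instead: wins, pays 5, utility 30 - 5 = 25.
Since 25 > 0, bidding 32 is strictly better here, so truthful bidding is not dominant.

No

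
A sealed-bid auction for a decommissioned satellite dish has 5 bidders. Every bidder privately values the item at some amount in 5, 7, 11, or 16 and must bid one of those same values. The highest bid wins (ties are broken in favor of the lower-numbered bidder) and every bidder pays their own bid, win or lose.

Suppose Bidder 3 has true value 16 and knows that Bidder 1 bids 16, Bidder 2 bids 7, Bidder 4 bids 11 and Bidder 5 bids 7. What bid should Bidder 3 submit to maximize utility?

5

Bid 5: loses but pays 5, utility -5.
Bid 7: loses but pays 7, utility -7.
Bid 11: loses but pays 11, utility -11.
Bid 16: loses but pays 16, utility -16.
The best choice is 5 with utility -5.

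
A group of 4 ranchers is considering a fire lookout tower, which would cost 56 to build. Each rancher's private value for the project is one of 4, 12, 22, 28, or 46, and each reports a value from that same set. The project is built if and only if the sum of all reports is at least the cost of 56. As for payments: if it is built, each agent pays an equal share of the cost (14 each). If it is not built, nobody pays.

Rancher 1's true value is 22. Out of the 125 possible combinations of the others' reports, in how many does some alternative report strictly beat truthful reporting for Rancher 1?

10

Others report (4, 4, 4): truth gives 0; report 46 gives 8 > 0. Violating.
Others report (4, 4, 12): truth gives 0; report 46 gives 8 > 0. Violating.
Others report (4, 4, 22): truth gives 0; report 28 gives 8 > 0. Violating.
Others report (4, 12, 4): truth gives 0; report 46 gives 8 > 0. Violating.
Others report (4, 4, 28): truth gives 8; no alternative beats it.
Others report (4, 4, 46): truth gives 8; no alternative beats it.
(Checking all 125 profiles: 10 have a profitable deviation, 115 do not.)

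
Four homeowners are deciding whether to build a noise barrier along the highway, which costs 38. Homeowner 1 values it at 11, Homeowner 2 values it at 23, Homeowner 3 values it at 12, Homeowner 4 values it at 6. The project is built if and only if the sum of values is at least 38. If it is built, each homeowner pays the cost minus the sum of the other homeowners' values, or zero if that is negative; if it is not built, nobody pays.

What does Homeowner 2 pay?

Total value 52 ≥ cost 38, so the project is built.
The other homeowners' values sum to 29.
Cost minus that sum is 38 - 29 = 9.

9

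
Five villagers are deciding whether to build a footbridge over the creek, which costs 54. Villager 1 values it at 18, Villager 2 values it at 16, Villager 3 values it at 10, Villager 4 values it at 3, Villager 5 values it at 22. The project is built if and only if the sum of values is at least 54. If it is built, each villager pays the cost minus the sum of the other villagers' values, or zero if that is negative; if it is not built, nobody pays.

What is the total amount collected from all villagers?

11

Total value 69 ≥ cost 54, so it is built.
Villager 1: others sum to 51; max(0, 54 - 51) = 3.
Villager 2: others sum to 53; max(0, 54 - 53) = 1.
Villager 3: others sum to 59; max(0, 54 - 59) = 0.
Villager 4: others sum to 66; max(0, 54 - 66) = 0.
Villager 5: others sum to 47; max(0, 54 - 47) = 7.
Total collected = 3 + 1 + 0 + 0 + 7 = 11.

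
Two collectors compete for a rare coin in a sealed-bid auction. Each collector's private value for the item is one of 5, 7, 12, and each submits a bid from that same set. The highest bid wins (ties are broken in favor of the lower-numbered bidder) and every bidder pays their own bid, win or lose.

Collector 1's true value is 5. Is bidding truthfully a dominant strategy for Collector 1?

No

Consider the case where Collector 2 bids 7.
Truthful bid 5: loses but pays 5, utility -5.
Bid 7 instead: wins, pays 7, utility 5 - 7 = -2.
Since -2 > -5, bidding 7 is strictly better here, so truthful bidding is not dominant.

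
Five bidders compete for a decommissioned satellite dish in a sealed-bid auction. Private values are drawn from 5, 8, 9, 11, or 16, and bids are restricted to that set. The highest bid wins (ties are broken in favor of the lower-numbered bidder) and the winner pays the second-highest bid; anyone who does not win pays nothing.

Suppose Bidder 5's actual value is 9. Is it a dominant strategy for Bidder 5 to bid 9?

Check each profile of the others' bids and compare truth against every alternative bid.
Others bid (5, 5, 5, 5): truth gives 4, best alternative gives 4.
Others bid (5, 5, 5, 8): truth gives 1, best alternative gives 1.
Others bid (5, 5, 8, 5): truth gives 1, best alternative gives 1.
Others bid (5, 5, 8, 8): truth gives 1, best alternative gives 1.
Others bid (5, 8, 5, 5): truth gives 1, best alternative gives 1.
Others bid (5, 8, 5, 8): truth gives 1, best alternative gives 1.
(Remaining 619 profiles checked similarly; truth is weakly best in each.)
In every case the truthful bid is at least as good as any alternative, so it is a dominant strategy.

Yes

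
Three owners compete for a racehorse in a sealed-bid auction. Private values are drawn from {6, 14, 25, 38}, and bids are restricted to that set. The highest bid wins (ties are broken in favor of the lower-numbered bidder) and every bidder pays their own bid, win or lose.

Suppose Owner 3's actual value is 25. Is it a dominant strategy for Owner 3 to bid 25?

Consider the case where Owner 1 bids 6 and Owner 2 bids 6.
Truthful bid 25: wins, pays 25, utility 25 - 25 = 0.
Bid 14 instead: wins, pays 14, utility 25 - 14 = 11.
Since 11 > 0, bidding 14 is strictly better here, so truthful bidding is not dominant.

No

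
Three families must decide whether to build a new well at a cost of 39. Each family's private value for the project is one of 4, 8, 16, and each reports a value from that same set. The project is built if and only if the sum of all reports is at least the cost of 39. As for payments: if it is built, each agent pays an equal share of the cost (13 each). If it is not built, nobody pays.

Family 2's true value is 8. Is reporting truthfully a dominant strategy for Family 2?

Consider the case where Family 1 reports 16 and Family 3 reports 16.
Truthful report 8: project built, pays 13, utility 8 - 13 = -5.
Report 4 instead: project not built, utility 0.
Since 0 > -5, reporting 4 is strictly better here, so truthful reporting is not dominant.

No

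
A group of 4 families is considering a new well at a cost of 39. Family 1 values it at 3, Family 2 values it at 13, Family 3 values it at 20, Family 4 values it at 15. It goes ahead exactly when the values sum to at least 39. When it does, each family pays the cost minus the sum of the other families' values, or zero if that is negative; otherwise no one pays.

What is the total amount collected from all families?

Total value 51 ≥ cost 39, so it is built.
Family 1: others sum to 48; max(0, 39 - 48) = 0.
Family 2: others sum to 38; max(0, 39 - 38) = 1.
Family 3: others sum to 31; max(0, 39 - 31) = 8.
Family 4: others sum to 36; max(0, 39 - 36) = 3.
Total collected = 0 + 1 + 8 + 3 = 12.

12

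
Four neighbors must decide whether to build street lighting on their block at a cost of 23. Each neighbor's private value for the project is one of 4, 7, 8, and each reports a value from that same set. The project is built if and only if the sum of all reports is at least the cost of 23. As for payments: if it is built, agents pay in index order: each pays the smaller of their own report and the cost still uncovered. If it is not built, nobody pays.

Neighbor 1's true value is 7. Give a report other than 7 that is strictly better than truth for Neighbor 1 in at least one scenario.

Suppose Neighbor 2 reports 4, Neighbor 3 reports 7 and Neighbor 4 reports 8.
Report 7: project built, pays 7, utility 7 - 7 = 0.
Report 4: project built, pays 4, utility 7 - 4 = 3.
So reporting 4 beats truth here (3 > 0).

4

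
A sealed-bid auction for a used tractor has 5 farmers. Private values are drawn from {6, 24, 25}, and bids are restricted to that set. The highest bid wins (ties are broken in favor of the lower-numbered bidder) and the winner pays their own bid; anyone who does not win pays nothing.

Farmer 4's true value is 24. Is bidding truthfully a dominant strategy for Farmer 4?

Yes

Check each profile of the others' bids and compare truth against every alternative bid.
Others bid (6, 6, 6, 6): truth gives 0, best alternative gives 0.
Others bid (6, 6, 6, 24): truth gives 0, best alternative gives 0.
Others bid (6, 6, 6, 25): truth gives 0, best alternative gives 0.
Others bid (6, 6, 24, 6): truth gives 0, best alternative gives 0.
Others bid (6, 6, 24, 24): truth gives 0, best alternative gives 0.
Others bid (6, 6, 24, 25): truth gives 0, best alternative gives 0.
(Remaining 75 profiles checked similarly; truth is weakly best in each.)
In every case the truthful bid is at least as good as any alternative, so it is a dominant strategy.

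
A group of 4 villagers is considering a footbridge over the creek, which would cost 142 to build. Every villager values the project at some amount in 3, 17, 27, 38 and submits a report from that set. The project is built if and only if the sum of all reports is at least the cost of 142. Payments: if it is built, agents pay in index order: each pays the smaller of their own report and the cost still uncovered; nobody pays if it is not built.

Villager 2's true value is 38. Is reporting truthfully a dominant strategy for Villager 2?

Yes

Check each profile of the others' reports and compare truth against every alternative report.
Others report (3, 3, 3): truth gives 0, best alternative gives 0.
Others report (3, 3, 17): truth gives 0, best alternative gives 0.
Others report (3, 3, 27): truth gives 0, best alternative gives 0.
Others report (3, 3, 38): truth gives 0, best alternative gives 0.
Others report (3, 17, 3): truth gives 0, best alternative gives 0.
Others report (3, 17, 17): truth gives 0, best alternative gives 0.
(Remaining 58 profiles checked similarly; truth is weakly best in each.)
In every case the truthful report is at least as good as any alternative, so it is a dominant strategy.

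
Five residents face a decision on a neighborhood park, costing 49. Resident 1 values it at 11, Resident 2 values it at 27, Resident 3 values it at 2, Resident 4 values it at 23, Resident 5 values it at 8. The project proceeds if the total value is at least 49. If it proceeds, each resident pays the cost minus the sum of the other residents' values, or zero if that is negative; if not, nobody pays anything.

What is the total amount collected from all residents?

Total value 71 ≥ cost 49, so it is built.
Resident 1: others sum to 60; max(0, 49 - 60) = 0.
Resident 2: others sum to 44; max(0, 49 - 44) = 5.
Resident 3: others sum to 69; max(0, 49 - 69) = 0.
Resident 4: others sum to 48; max(0, 49 - 48) = 1.
Resident 5: others sum to 63; max(0, 49 - 63) = 0.
Total collected = 0 + 5 + 0 + 1 + 0 = 6.

6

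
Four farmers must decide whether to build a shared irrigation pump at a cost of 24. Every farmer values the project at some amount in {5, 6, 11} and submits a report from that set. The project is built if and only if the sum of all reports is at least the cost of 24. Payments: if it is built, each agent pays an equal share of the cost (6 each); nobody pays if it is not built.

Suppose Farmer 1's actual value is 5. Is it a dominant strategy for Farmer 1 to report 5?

Yes

Check each profile of the others' reports and compare truth against every alternative report.
Others report (6, 6, 6): truth gives 0, best alternative gives -1.
Others report (5, 5, 11): truth gives -1, best alternative gives -1.
Others report (5, 6, 11): truth gives -1, best alternative gives -1.
Others report (5, 11, 5): truth gives -1, best alternative gives -1.
Others report (5, 11, 6): truth gives -1, best alternative gives -1.
Others report (5, 11, 11): truth gives -1, best alternative gives -1.
(Remaining 21 profiles checked similarly; truth is weakly best in each.)
In every case the truthful report is at least as good as any alternative, so it is a dominant strategy.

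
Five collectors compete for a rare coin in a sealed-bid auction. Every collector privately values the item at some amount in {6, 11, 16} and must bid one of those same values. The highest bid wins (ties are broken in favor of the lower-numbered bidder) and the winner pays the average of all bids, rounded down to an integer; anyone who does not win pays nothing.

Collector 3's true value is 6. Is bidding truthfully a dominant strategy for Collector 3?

Check each profile of the others' bids and compare truth against every alternative bid.
Others bid (6, 6, 11, 11): truth gives 0, best alternative gives -3.
Others bid (6, 6, 6, 11): truth gives 0, best alternative gives -2.
Others bid (6, 6, 11, 6): truth gives 0, best alternative gives -2.
Others bid (6, 6, 6, 6): truth gives 0, best alternative gives -1.
Others bid (6, 6, 6, 16): truth gives 0, best alternative gives 0.
Others bid (6, 6, 11, 16): truth gives 0, best alternative gives 0.
(Remaining 75 profiles checked similarly; truth is weakly best in each.)
In every case the truthful bid is at least as good as any alternative, so it is a dominant strategy.

Yes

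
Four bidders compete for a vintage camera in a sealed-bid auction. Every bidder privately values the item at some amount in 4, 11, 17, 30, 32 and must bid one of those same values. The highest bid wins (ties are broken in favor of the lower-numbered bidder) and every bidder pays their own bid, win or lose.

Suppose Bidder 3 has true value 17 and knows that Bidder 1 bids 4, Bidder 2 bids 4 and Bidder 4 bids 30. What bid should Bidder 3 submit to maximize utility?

4

Bid 4: loses but pays 4, utility -4.
Bid 11: loses but pays 11, utility -11.
Bid 17: loses but pays 17, utility -17.
Bid 30: wins, pays 30, utility 17 - 30 = -13.
Bid 32: wins, pays 32, utility 17 - 32 = -15.
The best choice is 4 with utility -4.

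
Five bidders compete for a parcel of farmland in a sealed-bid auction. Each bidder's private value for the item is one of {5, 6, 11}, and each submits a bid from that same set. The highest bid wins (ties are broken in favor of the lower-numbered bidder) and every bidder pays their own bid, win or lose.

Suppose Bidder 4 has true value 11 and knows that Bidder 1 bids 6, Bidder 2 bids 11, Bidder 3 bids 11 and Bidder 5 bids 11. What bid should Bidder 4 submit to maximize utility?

5

Bid 5: loses but pays 5, utility -5.
Bid 6: loses but pays 6, utility -6.
Bid 11: loses but pays 11, utility -11.
The best choice is 5 with utility -5.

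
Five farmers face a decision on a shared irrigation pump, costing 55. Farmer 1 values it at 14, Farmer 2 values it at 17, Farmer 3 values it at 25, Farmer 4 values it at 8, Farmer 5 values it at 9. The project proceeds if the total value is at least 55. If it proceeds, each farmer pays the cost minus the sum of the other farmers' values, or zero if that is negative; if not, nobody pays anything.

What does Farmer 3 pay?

Total value 73 ≥ cost 55, so the project is built.
The other farmers' values sum to 48.
Cost minus that sum is 55 - 48 = 7.

7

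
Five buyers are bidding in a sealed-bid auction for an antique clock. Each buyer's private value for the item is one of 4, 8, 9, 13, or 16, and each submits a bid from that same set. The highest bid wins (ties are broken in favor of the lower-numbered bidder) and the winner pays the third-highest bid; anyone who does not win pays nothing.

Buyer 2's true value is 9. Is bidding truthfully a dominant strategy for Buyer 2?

Consider the case where Buyer 1 bids 4, Buyer 3 bids 4, Buyer 4 bids 4 and Buyer 5 bids 13.
Truthful bid 9: loses, pays 0, utility 0.
Bid 13 instead: wins, pays 4, utility 9 - 4 = 5.
Since 5 > 0, bidding 13 is strictly better here, so truthful bidding is not dominant.

No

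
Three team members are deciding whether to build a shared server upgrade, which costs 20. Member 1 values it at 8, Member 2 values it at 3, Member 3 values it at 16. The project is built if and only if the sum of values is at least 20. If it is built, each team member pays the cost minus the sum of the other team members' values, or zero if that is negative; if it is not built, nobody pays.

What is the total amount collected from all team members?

10

Total value 27 ≥ cost 20, so it is built.
Member 1: others sum to 19; max(0, 20 - 19) = 1.
Member 2: others sum to 24; max(0, 20 - 24) = 0.
Member 3: others sum to 11; max(0, 20 - 11) = 9.
Total collected = 1 + 0 + 9 = 10.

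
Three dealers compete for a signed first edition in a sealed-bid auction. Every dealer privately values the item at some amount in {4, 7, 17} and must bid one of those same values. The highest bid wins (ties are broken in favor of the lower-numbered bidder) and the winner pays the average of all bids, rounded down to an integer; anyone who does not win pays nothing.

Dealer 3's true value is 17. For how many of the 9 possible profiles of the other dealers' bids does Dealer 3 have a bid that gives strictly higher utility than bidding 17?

1

Others bid (4, 4): truth gives 9; bid 7 gives 12 > 9. Violating.
Others bid (4, 7): truth gives 8; no alternative beats it.
Others bid (4, 17): truth gives 0; no alternative beats it.
(Checking all 9 profiles: 1 has a profitable deviation, 8 do not.)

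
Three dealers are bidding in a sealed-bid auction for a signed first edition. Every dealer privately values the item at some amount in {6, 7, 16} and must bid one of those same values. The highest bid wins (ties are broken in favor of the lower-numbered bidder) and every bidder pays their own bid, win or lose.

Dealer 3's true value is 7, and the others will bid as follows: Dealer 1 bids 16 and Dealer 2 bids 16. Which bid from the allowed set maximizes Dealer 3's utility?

6

Bid 6: loses but pays 6, utility -6.
Bid 7: loses but pays 7, utility -7.
Bid 16: loses but pays 16, utility -16.
The best choice is 6 with utility -6.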